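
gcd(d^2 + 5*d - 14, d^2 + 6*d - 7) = d + 7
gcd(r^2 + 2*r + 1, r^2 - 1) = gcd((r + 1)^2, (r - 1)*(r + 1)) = r + 1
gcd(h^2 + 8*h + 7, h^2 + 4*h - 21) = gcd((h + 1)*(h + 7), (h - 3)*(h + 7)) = h + 7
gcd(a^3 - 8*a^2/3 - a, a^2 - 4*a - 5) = 1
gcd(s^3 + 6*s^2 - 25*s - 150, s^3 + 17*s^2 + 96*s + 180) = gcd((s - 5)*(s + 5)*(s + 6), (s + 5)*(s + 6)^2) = s^2 + 11*s + 30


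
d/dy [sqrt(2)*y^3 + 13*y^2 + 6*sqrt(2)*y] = 3*sqrt(2)*y^2 + 26*y + 6*sqrt(2)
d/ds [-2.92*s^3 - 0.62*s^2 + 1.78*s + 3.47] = -8.76*s^2 - 1.24*s + 1.78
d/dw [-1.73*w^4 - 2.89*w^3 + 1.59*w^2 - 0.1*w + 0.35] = -6.92*w^3 - 8.67*w^2 + 3.18*w - 0.1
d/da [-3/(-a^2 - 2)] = -6*a/(a^2 + 2)^2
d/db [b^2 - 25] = 2*b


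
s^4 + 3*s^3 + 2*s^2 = s^2*(s + 1)*(s + 2)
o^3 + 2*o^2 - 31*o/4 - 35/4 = (o - 5/2)*(o + 1)*(o + 7/2)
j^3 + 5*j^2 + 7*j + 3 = (j + 1)^2*(j + 3)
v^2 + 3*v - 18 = (v - 3)*(v + 6)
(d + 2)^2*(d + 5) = d^3 + 9*d^2 + 24*d + 20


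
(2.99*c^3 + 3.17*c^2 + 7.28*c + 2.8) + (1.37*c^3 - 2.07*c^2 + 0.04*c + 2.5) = 4.36*c^3 + 1.1*c^2 + 7.32*c + 5.3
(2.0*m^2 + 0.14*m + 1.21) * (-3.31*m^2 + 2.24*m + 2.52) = -6.62*m^4 + 4.0166*m^3 + 1.3485*m^2 + 3.0632*m + 3.0492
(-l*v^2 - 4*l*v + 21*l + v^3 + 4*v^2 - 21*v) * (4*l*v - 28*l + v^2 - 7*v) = -4*l^2*v^3 + 12*l^2*v^2 + 196*l^2*v - 588*l^2 + 3*l*v^4 - 9*l*v^3 - 147*l*v^2 + 441*l*v + v^5 - 3*v^4 - 49*v^3 + 147*v^2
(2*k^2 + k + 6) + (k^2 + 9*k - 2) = 3*k^2 + 10*k + 4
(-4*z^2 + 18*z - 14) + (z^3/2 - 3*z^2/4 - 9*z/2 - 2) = z^3/2 - 19*z^2/4 + 27*z/2 - 16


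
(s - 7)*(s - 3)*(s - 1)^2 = s^4 - 12*s^3 + 42*s^2 - 52*s + 21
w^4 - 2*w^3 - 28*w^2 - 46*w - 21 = (w - 7)*(w + 1)^2*(w + 3)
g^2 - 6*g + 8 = (g - 4)*(g - 2)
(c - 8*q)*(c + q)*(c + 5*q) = c^3 - 2*c^2*q - 43*c*q^2 - 40*q^3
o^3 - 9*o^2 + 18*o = o*(o - 6)*(o - 3)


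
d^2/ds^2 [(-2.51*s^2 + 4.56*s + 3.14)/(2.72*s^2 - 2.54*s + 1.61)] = (-2.8421709430404e-14*s^4 + 32.791232*s^3 + 205.336608*s^2 - 249.976704*s + 37.297658)/(20.123648*s^6 - 56.375808*s^5 + 88.379328*s^4 - 83.126072*s^3 + 52.312764*s^2 - 19.751802*s + 4.173281)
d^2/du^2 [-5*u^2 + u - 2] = -10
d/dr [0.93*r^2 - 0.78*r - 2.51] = 1.86*r - 0.78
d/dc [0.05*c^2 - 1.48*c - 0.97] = 0.1*c - 1.48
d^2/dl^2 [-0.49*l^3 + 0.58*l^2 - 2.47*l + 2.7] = 1.16 - 2.94*l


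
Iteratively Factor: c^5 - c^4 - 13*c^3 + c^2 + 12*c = (c)*(c^4 - c^3 - 13*c^2 + c + 12) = c*(c + 1)*(c^3 - 2*c^2 - 11*c + 12) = c*(c - 4)*(c + 1)*(c^2 + 2*c - 3) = c*(c - 4)*(c - 1)*(c + 1)*(c + 3)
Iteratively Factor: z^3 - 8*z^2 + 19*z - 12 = (z - 3)*(z^2 - 5*z + 4) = (z - 4)*(z - 3)*(z - 1)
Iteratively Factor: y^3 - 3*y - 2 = (y + 1)*(y^2 - y - 2) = (y + 1)^2*(y - 2)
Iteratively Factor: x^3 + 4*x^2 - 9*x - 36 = (x + 4)*(x^2 - 9) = (x + 3)*(x + 4)*(x - 3)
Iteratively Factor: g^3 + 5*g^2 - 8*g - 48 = (g - 3)*(g^2 + 8*g + 16) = (g - 3)*(g + 4)*(g + 4)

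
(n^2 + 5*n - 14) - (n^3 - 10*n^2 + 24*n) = -n^3 + 11*n^2 - 19*n - 14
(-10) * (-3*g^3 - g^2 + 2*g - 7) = 30*g^3 + 10*g^2 - 20*g + 70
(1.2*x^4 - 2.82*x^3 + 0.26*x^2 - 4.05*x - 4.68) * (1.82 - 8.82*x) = -10.584*x^5 + 27.0564*x^4 - 7.4256*x^3 + 36.1942*x^2 + 33.9066*x - 8.5176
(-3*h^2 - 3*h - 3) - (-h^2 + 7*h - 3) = -2*h^2 - 10*h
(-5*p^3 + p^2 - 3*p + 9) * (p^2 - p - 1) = -5*p^5 + 6*p^4 + p^3 + 11*p^2 - 6*p - 9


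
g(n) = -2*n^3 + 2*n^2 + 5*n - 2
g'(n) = -6*n^2 + 4*n + 5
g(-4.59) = 210.59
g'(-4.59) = -139.77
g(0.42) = 0.30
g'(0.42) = 5.62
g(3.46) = -43.60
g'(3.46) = -52.99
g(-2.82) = 44.66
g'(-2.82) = -53.99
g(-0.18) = -2.82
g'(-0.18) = 4.09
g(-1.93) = 10.18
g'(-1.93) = -25.07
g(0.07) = -1.64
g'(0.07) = 5.25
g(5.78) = -292.48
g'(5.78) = -172.33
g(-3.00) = 55.00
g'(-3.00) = -61.00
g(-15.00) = 7123.00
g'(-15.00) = -1405.00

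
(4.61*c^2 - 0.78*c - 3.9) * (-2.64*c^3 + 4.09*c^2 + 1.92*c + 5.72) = -12.1704*c^5 + 20.9141*c^4 + 15.957*c^3 + 8.9206*c^2 - 11.9496*c - 22.308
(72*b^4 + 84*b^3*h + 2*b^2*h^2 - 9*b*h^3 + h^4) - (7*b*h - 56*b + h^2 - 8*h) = 72*b^4 + 84*b^3*h + 2*b^2*h^2 - 9*b*h^3 - 7*b*h + 56*b + h^4 - h^2 + 8*h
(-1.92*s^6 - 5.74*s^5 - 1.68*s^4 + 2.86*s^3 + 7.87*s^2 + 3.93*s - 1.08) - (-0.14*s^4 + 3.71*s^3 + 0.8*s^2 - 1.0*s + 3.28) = -1.92*s^6 - 5.74*s^5 - 1.54*s^4 - 0.85*s^3 + 7.07*s^2 + 4.93*s - 4.36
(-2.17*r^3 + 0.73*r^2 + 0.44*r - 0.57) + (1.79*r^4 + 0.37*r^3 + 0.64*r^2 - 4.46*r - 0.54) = 1.79*r^4 - 1.8*r^3 + 1.37*r^2 - 4.02*r - 1.11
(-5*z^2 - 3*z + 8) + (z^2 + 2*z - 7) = -4*z^2 - z + 1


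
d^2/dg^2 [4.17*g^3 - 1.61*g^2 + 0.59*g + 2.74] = 25.02*g - 3.22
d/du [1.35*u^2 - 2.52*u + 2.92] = 2.7*u - 2.52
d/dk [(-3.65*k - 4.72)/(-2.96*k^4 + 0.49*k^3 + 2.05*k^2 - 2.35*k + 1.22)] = (-32.412*k^4 - 52.3078*k^3 + 14.4209*k^2 + 19.352*k - 15.545)/(8.7616*k^8 - 2.9008*k^7 - 11.8959*k^6 + 15.921*k^5 - 5.3229*k^4 - 8.4394*k^3 + 10.5245*k^2 - 5.734*k + 1.4884)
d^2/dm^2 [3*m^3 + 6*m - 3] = 18*m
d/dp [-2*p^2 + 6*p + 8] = 6 - 4*p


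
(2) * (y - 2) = 2*y - 4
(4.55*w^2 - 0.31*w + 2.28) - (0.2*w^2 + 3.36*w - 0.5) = 4.35*w^2 - 3.67*w + 2.78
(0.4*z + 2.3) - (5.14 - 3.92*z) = 4.32*z - 2.84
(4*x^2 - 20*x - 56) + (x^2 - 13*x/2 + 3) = 5*x^2 - 53*x/2 - 53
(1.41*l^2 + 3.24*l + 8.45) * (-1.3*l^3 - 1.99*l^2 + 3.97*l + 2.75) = -1.833*l^5 - 7.0179*l^4 - 11.8349*l^3 - 0.0751999999999984*l^2 + 42.4565*l + 23.2375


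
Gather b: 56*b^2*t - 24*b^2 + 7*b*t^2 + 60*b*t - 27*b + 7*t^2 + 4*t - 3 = b^2*(56*t - 24) + b*(7*t^2 + 60*t - 27) + 7*t^2 + 4*t - 3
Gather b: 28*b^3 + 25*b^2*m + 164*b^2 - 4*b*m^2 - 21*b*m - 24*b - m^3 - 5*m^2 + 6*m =28*b^3 + b^2*(25*m + 164) + b*(-4*m^2 - 21*m - 24) - m^3 - 5*m^2 + 6*m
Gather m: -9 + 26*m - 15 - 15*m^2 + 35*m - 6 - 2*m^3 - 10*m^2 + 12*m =-2*m^3 - 25*m^2 + 73*m - 30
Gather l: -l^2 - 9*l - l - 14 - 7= -l^2 - 10*l - 21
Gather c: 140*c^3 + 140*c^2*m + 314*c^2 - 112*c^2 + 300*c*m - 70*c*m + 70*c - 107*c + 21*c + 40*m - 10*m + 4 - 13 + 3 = 140*c^3 + c^2*(140*m + 202) + c*(230*m - 16) + 30*m - 6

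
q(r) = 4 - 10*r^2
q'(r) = -20*r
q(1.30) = -12.90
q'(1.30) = -26.00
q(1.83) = -29.49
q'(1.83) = -36.60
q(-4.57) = -204.85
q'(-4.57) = 91.40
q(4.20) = -172.40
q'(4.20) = -84.00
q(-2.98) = -84.80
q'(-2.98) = 59.60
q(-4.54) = -202.12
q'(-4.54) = 90.80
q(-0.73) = -1.33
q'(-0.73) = 14.60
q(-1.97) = -34.81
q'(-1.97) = 39.40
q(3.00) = -86.00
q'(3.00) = -60.00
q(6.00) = -356.00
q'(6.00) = -120.00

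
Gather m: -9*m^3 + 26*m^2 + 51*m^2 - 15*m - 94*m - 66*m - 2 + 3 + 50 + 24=-9*m^3 + 77*m^2 - 175*m + 75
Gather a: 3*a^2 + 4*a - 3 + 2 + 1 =3*a^2 + 4*a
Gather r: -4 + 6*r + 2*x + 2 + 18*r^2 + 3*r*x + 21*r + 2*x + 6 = 18*r^2 + r*(3*x + 27) + 4*x + 4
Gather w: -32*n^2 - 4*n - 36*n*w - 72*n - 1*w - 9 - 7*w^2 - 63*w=-32*n^2 - 76*n - 7*w^2 + w*(-36*n - 64) - 9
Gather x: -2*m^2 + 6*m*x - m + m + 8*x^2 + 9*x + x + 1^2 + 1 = -2*m^2 + 8*x^2 + x*(6*m + 10) + 2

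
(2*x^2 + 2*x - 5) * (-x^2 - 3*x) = -2*x^4 - 8*x^3 - x^2 + 15*x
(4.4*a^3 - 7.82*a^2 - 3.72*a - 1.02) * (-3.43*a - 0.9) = -15.092*a^4 + 22.8626*a^3 + 19.7976*a^2 + 6.8466*a + 0.918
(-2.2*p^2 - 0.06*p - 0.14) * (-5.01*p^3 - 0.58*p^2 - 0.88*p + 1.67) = 11.022*p^5 + 1.5766*p^4 + 2.6722*p^3 - 3.54*p^2 + 0.023*p - 0.2338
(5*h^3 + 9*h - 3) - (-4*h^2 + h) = 5*h^3 + 4*h^2 + 8*h - 3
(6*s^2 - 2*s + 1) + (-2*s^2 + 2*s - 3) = 4*s^2 - 2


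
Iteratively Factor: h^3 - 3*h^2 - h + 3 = (h - 1)*(h^2 - 2*h - 3) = (h - 1)*(h + 1)*(h - 3)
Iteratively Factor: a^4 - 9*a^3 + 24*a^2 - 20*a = (a - 2)*(a^3 - 7*a^2 + 10*a) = a*(a - 2)*(a^2 - 7*a + 10) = a*(a - 5)*(a - 2)*(a - 2)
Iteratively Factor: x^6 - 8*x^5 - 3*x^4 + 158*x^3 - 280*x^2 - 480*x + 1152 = (x + 4)*(x^5 - 12*x^4 + 45*x^3 - 22*x^2 - 192*x + 288) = (x - 3)*(x + 4)*(x^4 - 9*x^3 + 18*x^2 + 32*x - 96) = (x - 3)*(x + 2)*(x + 4)*(x^3 - 11*x^2 + 40*x - 48) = (x - 4)*(x - 3)*(x + 2)*(x + 4)*(x^2 - 7*x + 12) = (x - 4)^2*(x - 3)*(x + 2)*(x + 4)*(x - 3)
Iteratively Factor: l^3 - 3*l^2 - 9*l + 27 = (l - 3)*(l^2 - 9) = (l - 3)*(l + 3)*(l - 3)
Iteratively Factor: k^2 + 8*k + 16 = (k + 4)*(k + 4)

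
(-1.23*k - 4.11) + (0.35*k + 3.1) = -0.88*k - 1.01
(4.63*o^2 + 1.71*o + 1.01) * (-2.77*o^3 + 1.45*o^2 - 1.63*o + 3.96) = -12.8251*o^5 + 1.9768*o^4 - 7.8651*o^3 + 17.012*o^2 + 5.1253*o + 3.9996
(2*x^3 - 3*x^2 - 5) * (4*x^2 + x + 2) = 8*x^5 - 10*x^4 + x^3 - 26*x^2 - 5*x - 10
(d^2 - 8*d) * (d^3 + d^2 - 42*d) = d^5 - 7*d^4 - 50*d^3 + 336*d^2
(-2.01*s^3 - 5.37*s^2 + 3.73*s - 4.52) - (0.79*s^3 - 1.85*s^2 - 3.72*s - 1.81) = -2.8*s^3 - 3.52*s^2 + 7.45*s - 2.71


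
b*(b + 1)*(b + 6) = b^3 + 7*b^2 + 6*b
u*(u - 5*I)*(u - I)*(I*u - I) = I*u^4 + 6*u^3 - I*u^3 - 6*u^2 - 5*I*u^2 + 5*I*u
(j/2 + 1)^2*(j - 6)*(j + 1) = j^4/4 - j^3/4 - 11*j^2/2 - 11*j - 6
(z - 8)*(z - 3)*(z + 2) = z^3 - 9*z^2 + 2*z + 48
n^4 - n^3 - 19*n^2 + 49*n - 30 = (n - 3)*(n - 2)*(n - 1)*(n + 5)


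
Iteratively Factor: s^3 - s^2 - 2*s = (s)*(s^2 - s - 2) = s*(s - 2)*(s + 1)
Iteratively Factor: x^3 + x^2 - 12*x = (x)*(x^2 + x - 12) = x*(x - 3)*(x + 4)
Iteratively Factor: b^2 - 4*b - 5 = (b - 5)*(b + 1)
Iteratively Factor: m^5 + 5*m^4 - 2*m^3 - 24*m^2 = (m - 2)*(m^4 + 7*m^3 + 12*m^2) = m*(m - 2)*(m^3 + 7*m^2 + 12*m) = m^2*(m - 2)*(m^2 + 7*m + 12) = m^2*(m - 2)*(m + 3)*(m + 4)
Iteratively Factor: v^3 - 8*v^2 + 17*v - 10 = (v - 2)*(v^2 - 6*v + 5) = (v - 5)*(v - 2)*(v - 1)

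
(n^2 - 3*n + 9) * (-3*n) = -3*n^3 + 9*n^2 - 27*n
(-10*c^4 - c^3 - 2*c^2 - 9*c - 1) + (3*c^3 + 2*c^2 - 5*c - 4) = -10*c^4 + 2*c^3 - 14*c - 5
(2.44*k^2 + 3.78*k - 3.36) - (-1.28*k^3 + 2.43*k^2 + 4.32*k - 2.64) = 1.28*k^3 + 0.00999999999999979*k^2 - 0.54*k - 0.72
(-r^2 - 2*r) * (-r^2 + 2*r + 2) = r^4 - 6*r^2 - 4*r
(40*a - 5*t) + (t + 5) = 40*a - 4*t + 5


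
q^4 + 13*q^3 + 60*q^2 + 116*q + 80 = (q + 2)^2*(q + 4)*(q + 5)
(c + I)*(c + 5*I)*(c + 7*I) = c^3 + 13*I*c^2 - 47*c - 35*I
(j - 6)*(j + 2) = j^2 - 4*j - 12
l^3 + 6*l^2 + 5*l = l*(l + 1)*(l + 5)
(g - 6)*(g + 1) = g^2 - 5*g - 6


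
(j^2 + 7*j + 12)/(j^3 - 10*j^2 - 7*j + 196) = (j + 3)/(j^2 - 14*j + 49)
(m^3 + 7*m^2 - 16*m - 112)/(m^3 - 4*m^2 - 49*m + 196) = (m + 4)/(m - 7)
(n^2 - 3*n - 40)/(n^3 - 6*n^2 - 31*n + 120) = 1/(n - 3)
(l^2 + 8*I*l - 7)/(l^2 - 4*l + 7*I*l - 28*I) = (l + I)/(l - 4)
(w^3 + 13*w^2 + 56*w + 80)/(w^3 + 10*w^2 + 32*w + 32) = (w + 5)/(w + 2)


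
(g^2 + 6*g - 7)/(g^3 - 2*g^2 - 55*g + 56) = 1/(g - 8)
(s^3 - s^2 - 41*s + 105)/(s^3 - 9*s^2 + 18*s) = (s^2 + 2*s - 35)/(s*(s - 6))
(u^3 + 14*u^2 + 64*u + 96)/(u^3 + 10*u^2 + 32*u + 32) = (u + 6)/(u + 2)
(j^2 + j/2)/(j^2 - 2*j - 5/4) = 2*j/(2*j - 5)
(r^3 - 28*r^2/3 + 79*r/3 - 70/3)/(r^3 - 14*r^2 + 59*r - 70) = (r - 7/3)/(r - 7)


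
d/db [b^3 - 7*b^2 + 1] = b*(3*b - 14)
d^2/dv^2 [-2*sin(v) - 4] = 2*sin(v)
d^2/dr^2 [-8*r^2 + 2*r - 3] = -16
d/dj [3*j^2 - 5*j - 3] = 6*j - 5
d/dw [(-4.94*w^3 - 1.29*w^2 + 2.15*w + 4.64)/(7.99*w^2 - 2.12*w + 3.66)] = (-39.4706*w^4 + 20.9456*w^3 - 68.6849*w^2 - 83.59*w + 17.7058)/(63.8401*w^4 - 33.8776*w^3 + 62.9812*w^2 - 15.5184*w + 13.3956)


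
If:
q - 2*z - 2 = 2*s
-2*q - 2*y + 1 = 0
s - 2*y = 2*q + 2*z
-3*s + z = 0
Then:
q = 2/5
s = -1/5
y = 1/10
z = -3/5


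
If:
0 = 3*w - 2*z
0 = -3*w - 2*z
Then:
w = 0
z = 0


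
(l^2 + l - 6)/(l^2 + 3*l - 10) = (l + 3)/(l + 5)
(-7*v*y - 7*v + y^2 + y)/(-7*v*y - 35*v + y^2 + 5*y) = (y + 1)/(y + 5)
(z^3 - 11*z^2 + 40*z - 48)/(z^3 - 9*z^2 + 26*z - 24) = (z - 4)/(z - 2)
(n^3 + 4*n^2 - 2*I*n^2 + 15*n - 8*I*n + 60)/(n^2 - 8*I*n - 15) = (n^2 + n*(4 + 3*I) + 12*I)/(n - 3*I)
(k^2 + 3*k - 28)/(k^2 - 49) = (k - 4)/(k - 7)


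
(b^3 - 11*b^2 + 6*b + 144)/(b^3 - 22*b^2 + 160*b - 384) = (b + 3)/(b - 8)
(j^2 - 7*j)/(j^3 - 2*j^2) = (j - 7)/(j*(j - 2))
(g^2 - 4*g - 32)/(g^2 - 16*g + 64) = (g + 4)/(g - 8)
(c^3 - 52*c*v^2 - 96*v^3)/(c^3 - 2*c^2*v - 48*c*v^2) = (c + 2*v)/c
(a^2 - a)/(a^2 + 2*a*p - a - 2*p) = a/(a + 2*p)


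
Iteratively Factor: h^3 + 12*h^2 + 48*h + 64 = (h + 4)*(h^2 + 8*h + 16) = (h + 4)^2*(h + 4)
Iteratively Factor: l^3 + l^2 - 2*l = (l - 1)*(l^2 + 2*l) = l*(l - 1)*(l + 2)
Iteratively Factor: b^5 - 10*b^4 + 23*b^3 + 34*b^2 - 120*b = (b - 3)*(b^4 - 7*b^3 + 2*b^2 + 40*b) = b*(b - 3)*(b^3 - 7*b^2 + 2*b + 40) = b*(b - 4)*(b - 3)*(b^2 - 3*b - 10) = b*(b - 5)*(b - 4)*(b - 3)*(b + 2)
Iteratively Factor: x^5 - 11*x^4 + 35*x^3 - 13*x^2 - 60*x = (x - 4)*(x^4 - 7*x^3 + 7*x^2 + 15*x) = x*(x - 4)*(x^3 - 7*x^2 + 7*x + 15) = x*(x - 4)*(x + 1)*(x^2 - 8*x + 15) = x*(x - 5)*(x - 4)*(x + 1)*(x - 3)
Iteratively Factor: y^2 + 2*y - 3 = (y + 3)*(y - 1)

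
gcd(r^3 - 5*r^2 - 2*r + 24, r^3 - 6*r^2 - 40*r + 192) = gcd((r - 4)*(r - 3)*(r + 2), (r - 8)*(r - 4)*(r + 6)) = r - 4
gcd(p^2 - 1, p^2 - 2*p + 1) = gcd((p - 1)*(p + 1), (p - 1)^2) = p - 1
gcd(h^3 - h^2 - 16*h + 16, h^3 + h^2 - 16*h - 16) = h^2 - 16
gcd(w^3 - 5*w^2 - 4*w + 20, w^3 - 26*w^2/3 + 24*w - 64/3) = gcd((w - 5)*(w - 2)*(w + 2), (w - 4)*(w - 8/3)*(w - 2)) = w - 2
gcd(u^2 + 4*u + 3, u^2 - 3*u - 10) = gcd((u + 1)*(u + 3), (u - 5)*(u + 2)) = 1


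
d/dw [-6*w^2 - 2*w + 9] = -12*w - 2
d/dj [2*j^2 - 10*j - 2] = 4*j - 10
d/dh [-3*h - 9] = -3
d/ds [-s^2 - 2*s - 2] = -2*s - 2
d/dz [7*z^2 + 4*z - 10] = 14*z + 4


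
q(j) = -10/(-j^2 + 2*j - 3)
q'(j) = -10*(2*j - 2)/(-j^2 + 2*j - 3)^2 = 20*(1 - j)/(j^2 - 2*j + 3)^2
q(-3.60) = 0.43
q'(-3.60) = 0.17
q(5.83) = 0.39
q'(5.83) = -0.15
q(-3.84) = 0.39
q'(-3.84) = 0.15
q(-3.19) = 0.51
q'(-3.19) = 0.22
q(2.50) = 2.35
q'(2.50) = -1.66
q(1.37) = 4.68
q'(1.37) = -1.62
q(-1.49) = 1.22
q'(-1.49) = 0.74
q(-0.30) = 2.71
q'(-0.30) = 1.91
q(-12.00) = 0.06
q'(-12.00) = 0.01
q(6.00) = 0.37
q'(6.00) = -0.14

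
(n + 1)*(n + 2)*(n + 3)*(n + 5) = n^4 + 11*n^3 + 41*n^2 + 61*n + 30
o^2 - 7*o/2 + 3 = (o - 2)*(o - 3/2)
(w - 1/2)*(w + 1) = w^2 + w/2 - 1/2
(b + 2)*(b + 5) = b^2 + 7*b + 10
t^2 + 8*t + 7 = (t + 1)*(t + 7)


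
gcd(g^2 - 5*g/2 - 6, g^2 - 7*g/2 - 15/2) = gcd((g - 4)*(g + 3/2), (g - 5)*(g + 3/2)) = g + 3/2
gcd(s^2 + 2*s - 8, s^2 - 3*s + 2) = s - 2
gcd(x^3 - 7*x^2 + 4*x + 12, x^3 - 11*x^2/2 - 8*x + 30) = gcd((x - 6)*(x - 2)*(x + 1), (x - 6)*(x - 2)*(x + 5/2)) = x^2 - 8*x + 12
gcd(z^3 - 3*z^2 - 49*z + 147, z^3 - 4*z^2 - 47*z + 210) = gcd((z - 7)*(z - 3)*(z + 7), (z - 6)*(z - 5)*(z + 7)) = z + 7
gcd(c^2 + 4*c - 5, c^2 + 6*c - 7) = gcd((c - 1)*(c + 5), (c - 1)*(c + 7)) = c - 1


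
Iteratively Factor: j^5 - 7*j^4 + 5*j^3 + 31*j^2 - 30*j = (j - 3)*(j^4 - 4*j^3 - 7*j^2 + 10*j) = (j - 5)*(j - 3)*(j^3 + j^2 - 2*j) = j*(j - 5)*(j - 3)*(j^2 + j - 2) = j*(j - 5)*(j - 3)*(j - 1)*(j + 2)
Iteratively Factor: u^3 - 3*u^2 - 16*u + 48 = (u + 4)*(u^2 - 7*u + 12) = (u - 4)*(u + 4)*(u - 3)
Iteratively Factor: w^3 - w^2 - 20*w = (w - 5)*(w^2 + 4*w) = w*(w - 5)*(w + 4)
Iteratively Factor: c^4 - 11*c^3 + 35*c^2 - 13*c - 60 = (c - 3)*(c^3 - 8*c^2 + 11*c + 20) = (c - 4)*(c - 3)*(c^2 - 4*c - 5) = (c - 5)*(c - 4)*(c - 3)*(c + 1)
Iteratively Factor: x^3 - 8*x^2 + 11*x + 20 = (x - 5)*(x^2 - 3*x - 4) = (x - 5)*(x - 4)*(x + 1)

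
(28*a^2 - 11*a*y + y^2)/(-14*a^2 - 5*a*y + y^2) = (-4*a + y)/(2*a + y)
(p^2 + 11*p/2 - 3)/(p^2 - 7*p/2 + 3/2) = (p + 6)/(p - 3)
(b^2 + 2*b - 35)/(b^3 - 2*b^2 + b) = (b^2 + 2*b - 35)/(b*(b^2 - 2*b + 1))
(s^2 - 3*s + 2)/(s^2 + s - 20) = (s^2 - 3*s + 2)/(s^2 + s - 20)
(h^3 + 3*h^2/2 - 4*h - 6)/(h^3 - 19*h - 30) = (h^2 - h/2 - 3)/(h^2 - 2*h - 15)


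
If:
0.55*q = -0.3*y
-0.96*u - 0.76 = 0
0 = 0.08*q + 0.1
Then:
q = -1.25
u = -0.79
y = 2.29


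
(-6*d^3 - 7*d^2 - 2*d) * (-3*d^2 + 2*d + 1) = 18*d^5 + 9*d^4 - 14*d^3 - 11*d^2 - 2*d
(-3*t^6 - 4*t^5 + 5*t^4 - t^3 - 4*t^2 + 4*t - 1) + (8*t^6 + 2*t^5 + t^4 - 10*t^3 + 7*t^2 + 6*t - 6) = 5*t^6 - 2*t^5 + 6*t^4 - 11*t^3 + 3*t^2 + 10*t - 7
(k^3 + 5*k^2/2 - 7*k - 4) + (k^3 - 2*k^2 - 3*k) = 2*k^3 + k^2/2 - 10*k - 4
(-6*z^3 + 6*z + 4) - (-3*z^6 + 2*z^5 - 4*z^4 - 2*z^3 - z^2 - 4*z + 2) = 3*z^6 - 2*z^5 + 4*z^4 - 4*z^3 + z^2 + 10*z + 2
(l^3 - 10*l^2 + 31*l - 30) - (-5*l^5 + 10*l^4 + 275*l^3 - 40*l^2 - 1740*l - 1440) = 5*l^5 - 10*l^4 - 274*l^3 + 30*l^2 + 1771*l + 1410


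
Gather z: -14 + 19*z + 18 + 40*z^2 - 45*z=40*z^2 - 26*z + 4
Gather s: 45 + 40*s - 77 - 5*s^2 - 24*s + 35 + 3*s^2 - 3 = -2*s^2 + 16*s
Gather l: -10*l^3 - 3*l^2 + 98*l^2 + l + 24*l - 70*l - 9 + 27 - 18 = -10*l^3 + 95*l^2 - 45*l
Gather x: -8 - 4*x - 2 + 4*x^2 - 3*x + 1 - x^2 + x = 3*x^2 - 6*x - 9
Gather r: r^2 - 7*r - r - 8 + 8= r^2 - 8*r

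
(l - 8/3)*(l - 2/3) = l^2 - 10*l/3 + 16/9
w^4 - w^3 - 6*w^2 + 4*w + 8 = (w - 2)^2*(w + 1)*(w + 2)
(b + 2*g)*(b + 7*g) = b^2 + 9*b*g + 14*g^2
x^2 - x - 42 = (x - 7)*(x + 6)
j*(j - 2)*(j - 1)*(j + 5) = j^4 + 2*j^3 - 13*j^2 + 10*j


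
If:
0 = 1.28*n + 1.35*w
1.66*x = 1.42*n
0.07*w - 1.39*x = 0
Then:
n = 0.00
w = 0.00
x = 0.00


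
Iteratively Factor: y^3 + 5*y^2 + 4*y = (y)*(y^2 + 5*y + 4) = y*(y + 4)*(y + 1)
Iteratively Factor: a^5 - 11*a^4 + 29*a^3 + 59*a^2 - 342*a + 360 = (a - 2)*(a^4 - 9*a^3 + 11*a^2 + 81*a - 180) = (a - 3)*(a - 2)*(a^3 - 6*a^2 - 7*a + 60) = (a - 4)*(a - 3)*(a - 2)*(a^2 - 2*a - 15) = (a - 5)*(a - 4)*(a - 3)*(a - 2)*(a + 3)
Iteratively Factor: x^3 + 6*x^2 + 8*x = (x)*(x^2 + 6*x + 8) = x*(x + 4)*(x + 2)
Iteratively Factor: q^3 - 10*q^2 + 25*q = (q)*(q^2 - 10*q + 25) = q*(q - 5)*(q - 5)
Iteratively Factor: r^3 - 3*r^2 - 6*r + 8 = (r + 2)*(r^2 - 5*r + 4) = (r - 4)*(r + 2)*(r - 1)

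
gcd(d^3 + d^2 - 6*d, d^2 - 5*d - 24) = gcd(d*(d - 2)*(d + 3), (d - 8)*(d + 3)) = d + 3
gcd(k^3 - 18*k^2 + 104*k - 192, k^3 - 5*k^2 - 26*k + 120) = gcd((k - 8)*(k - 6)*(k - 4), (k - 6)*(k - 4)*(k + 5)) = k^2 - 10*k + 24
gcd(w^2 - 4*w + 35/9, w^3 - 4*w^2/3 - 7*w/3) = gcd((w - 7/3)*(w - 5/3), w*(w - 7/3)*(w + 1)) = w - 7/3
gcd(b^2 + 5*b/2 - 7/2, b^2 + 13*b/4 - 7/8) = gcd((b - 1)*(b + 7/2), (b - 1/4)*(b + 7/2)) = b + 7/2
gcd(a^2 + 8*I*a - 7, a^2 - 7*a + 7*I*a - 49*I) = a + 7*I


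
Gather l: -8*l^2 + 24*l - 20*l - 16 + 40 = -8*l^2 + 4*l + 24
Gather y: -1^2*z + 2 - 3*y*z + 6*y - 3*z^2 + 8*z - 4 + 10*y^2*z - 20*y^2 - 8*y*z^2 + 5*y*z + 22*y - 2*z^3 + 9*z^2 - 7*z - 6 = y^2*(10*z - 20) + y*(-8*z^2 + 2*z + 28) - 2*z^3 + 6*z^2 - 8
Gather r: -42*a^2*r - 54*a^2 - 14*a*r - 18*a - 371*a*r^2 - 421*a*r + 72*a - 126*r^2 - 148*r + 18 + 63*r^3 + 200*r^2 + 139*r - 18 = -54*a^2 + 54*a + 63*r^3 + r^2*(74 - 371*a) + r*(-42*a^2 - 435*a - 9)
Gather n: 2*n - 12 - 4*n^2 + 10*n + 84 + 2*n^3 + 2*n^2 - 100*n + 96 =2*n^3 - 2*n^2 - 88*n + 168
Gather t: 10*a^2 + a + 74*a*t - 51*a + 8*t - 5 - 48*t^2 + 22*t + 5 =10*a^2 - 50*a - 48*t^2 + t*(74*a + 30)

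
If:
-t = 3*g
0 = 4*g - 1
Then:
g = 1/4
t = -3/4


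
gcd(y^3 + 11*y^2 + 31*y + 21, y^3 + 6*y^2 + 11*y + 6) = y^2 + 4*y + 3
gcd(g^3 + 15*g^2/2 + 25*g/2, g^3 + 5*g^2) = g^2 + 5*g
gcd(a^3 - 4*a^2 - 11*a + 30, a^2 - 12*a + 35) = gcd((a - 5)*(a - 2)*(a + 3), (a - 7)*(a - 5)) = a - 5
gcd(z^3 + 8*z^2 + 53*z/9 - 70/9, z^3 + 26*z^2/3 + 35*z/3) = z^2 + 26*z/3 + 35/3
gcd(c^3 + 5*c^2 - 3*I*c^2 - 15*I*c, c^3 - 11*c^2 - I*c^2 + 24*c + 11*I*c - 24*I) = 1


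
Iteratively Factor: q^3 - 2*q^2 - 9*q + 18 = (q - 3)*(q^2 + q - 6) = (q - 3)*(q + 3)*(q - 2)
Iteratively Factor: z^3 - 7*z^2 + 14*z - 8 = (z - 1)*(z^2 - 6*z + 8) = (z - 2)*(z - 1)*(z - 4)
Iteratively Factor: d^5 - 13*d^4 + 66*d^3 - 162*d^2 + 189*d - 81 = (d - 3)*(d^4 - 10*d^3 + 36*d^2 - 54*d + 27) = (d - 3)^2*(d^3 - 7*d^2 + 15*d - 9) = (d - 3)^3*(d^2 - 4*d + 3) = (d - 3)^4*(d - 1)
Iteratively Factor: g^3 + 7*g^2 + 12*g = (g + 4)*(g^2 + 3*g) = (g + 3)*(g + 4)*(g)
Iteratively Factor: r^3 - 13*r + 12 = (r + 4)*(r^2 - 4*r + 3) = (r - 1)*(r + 4)*(r - 3)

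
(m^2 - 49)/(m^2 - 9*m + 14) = (m + 7)/(m - 2)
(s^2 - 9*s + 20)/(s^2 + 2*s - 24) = (s - 5)/(s + 6)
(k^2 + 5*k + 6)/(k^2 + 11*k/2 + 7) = 2*(k + 3)/(2*k + 7)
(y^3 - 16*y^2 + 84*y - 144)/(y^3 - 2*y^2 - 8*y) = (y^2 - 12*y + 36)/(y*(y + 2))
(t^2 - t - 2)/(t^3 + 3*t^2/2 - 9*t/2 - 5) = 2/(2*t + 5)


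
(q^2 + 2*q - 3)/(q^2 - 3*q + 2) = (q + 3)/(q - 2)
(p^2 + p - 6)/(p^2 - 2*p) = (p + 3)/p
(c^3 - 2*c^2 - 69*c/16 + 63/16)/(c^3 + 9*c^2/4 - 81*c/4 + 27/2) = (c + 7/4)/(c + 6)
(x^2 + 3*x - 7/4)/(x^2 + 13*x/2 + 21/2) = (x - 1/2)/(x + 3)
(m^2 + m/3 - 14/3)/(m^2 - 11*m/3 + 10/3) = (3*m + 7)/(3*m - 5)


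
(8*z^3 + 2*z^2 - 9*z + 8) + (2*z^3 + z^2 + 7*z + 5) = 10*z^3 + 3*z^2 - 2*z + 13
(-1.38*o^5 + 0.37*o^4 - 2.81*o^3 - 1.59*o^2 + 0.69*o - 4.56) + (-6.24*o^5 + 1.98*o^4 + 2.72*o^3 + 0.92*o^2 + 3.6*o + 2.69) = -7.62*o^5 + 2.35*o^4 - 0.0899999999999999*o^3 - 0.67*o^2 + 4.29*o - 1.87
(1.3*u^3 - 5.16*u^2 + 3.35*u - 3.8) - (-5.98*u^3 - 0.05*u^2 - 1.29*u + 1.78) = 7.28*u^3 - 5.11*u^2 + 4.64*u - 5.58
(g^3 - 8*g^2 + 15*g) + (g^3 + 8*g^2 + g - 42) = 2*g^3 + 16*g - 42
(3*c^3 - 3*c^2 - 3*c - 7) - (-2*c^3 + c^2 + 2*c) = 5*c^3 - 4*c^2 - 5*c - 7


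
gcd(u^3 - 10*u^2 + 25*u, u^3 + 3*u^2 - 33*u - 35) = u - 5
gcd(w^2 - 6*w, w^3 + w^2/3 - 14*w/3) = w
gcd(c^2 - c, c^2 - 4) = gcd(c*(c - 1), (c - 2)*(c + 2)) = 1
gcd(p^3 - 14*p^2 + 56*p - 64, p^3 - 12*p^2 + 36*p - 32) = p^2 - 10*p + 16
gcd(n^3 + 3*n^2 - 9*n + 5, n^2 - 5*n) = 1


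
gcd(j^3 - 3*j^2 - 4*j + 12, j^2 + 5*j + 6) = j + 2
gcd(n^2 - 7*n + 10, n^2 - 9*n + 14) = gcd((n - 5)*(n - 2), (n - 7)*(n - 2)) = n - 2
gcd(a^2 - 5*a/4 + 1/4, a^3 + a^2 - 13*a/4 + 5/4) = a - 1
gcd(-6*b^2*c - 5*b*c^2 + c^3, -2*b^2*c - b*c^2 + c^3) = b*c + c^2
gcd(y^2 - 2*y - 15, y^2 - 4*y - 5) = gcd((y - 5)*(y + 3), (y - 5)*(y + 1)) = y - 5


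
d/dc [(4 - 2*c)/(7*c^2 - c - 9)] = 2*(-7*c^2 + c + (c - 2)*(14*c - 1) + 9)/(-7*c^2 + c + 9)^2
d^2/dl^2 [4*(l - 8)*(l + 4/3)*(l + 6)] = 24*l - 16/3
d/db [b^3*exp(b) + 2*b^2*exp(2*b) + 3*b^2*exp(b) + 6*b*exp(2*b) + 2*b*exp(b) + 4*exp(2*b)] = (b^3 + 4*b^2*exp(b) + 6*b^2 + 16*b*exp(b) + 8*b + 14*exp(b) + 2)*exp(b)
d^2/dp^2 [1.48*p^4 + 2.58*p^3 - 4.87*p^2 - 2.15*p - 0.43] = 17.76*p^2 + 15.48*p - 9.74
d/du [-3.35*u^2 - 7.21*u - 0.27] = -6.7*u - 7.21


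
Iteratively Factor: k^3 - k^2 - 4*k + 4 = (k - 2)*(k^2 + k - 2) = (k - 2)*(k - 1)*(k + 2)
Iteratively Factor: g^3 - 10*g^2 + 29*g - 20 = (g - 1)*(g^2 - 9*g + 20) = (g - 5)*(g - 1)*(g - 4)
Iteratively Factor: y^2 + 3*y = (y + 3)*(y)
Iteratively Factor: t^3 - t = (t - 1)*(t^2 + t) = (t - 1)*(t + 1)*(t)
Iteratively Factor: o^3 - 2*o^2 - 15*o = (o - 5)*(o^2 + 3*o) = o*(o - 5)*(o + 3)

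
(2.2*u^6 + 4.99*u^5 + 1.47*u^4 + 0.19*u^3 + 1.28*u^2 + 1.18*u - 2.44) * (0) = 0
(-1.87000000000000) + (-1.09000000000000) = -2.96000000000000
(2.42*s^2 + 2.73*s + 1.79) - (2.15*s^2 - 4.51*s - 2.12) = 0.27*s^2 + 7.24*s + 3.91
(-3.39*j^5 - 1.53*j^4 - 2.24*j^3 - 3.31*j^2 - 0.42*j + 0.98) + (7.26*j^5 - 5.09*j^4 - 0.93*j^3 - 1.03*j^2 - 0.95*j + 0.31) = 3.87*j^5 - 6.62*j^4 - 3.17*j^3 - 4.34*j^2 - 1.37*j + 1.29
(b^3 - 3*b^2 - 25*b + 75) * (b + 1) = b^4 - 2*b^3 - 28*b^2 + 50*b + 75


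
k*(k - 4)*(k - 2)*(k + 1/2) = k^4 - 11*k^3/2 + 5*k^2 + 4*k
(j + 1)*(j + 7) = j^2 + 8*j + 7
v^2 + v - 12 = (v - 3)*(v + 4)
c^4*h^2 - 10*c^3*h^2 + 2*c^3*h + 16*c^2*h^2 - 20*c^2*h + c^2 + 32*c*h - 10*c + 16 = (c - 8)*(c - 2)*(c*h + 1)^2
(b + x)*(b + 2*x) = b^2 + 3*b*x + 2*x^2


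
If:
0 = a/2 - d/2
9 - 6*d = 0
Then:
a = 3/2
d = 3/2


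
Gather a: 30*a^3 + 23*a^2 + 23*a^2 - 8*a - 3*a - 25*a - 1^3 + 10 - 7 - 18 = 30*a^3 + 46*a^2 - 36*a - 16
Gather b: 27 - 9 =18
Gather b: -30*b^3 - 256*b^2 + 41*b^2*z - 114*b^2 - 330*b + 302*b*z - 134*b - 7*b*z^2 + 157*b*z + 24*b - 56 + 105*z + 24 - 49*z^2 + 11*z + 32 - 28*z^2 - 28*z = -30*b^3 + b^2*(41*z - 370) + b*(-7*z^2 + 459*z - 440) - 77*z^2 + 88*z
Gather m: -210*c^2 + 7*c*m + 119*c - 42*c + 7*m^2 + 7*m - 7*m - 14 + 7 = -210*c^2 + 7*c*m + 77*c + 7*m^2 - 7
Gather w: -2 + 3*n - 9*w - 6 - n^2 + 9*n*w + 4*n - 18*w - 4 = -n^2 + 7*n + w*(9*n - 27) - 12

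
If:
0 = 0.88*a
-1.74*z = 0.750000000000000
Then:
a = 0.00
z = -0.43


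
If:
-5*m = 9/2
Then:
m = -9/10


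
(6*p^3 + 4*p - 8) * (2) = 12*p^3 + 8*p - 16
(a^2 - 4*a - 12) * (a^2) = a^4 - 4*a^3 - 12*a^2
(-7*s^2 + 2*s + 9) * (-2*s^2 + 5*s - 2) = 14*s^4 - 39*s^3 + 6*s^2 + 41*s - 18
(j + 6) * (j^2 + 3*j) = j^3 + 9*j^2 + 18*j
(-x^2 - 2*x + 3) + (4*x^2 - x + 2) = 3*x^2 - 3*x + 5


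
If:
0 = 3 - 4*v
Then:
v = 3/4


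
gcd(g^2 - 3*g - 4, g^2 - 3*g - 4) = g^2 - 3*g - 4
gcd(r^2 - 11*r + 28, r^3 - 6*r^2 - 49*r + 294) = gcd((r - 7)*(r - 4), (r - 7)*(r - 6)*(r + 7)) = r - 7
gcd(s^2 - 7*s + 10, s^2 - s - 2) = s - 2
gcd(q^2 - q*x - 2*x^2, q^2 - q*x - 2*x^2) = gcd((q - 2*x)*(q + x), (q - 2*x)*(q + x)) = -q^2 + q*x + 2*x^2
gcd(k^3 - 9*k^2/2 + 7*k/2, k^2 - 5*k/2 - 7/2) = k - 7/2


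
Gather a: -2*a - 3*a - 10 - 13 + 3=-5*a - 20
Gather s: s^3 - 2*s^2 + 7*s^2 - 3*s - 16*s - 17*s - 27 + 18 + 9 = s^3 + 5*s^2 - 36*s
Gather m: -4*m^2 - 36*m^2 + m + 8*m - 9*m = -40*m^2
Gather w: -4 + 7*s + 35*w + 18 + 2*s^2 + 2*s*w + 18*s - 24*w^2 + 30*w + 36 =2*s^2 + 25*s - 24*w^2 + w*(2*s + 65) + 50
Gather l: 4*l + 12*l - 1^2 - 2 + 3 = 16*l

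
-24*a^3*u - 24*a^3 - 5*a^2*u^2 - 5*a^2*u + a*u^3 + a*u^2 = (-8*a + u)*(3*a + u)*(a*u + a)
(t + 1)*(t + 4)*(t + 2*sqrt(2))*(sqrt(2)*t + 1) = sqrt(2)*t^4 + 5*t^3 + 5*sqrt(2)*t^3 + 6*sqrt(2)*t^2 + 25*t^2 + 10*sqrt(2)*t + 20*t + 8*sqrt(2)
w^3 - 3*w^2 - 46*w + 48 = (w - 8)*(w - 1)*(w + 6)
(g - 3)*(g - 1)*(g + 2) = g^3 - 2*g^2 - 5*g + 6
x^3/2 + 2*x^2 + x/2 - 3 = (x/2 + 1)*(x - 1)*(x + 3)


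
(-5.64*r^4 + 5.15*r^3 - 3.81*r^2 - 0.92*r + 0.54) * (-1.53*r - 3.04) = 8.6292*r^5 + 9.2661*r^4 - 9.8267*r^3 + 12.99*r^2 + 1.9706*r - 1.6416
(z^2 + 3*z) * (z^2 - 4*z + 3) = z^4 - z^3 - 9*z^2 + 9*z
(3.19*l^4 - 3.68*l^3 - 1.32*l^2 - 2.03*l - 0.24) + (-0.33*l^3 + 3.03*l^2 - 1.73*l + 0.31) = 3.19*l^4 - 4.01*l^3 + 1.71*l^2 - 3.76*l + 0.07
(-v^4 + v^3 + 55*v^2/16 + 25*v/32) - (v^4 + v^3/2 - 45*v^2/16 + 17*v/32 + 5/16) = -2*v^4 + v^3/2 + 25*v^2/4 + v/4 - 5/16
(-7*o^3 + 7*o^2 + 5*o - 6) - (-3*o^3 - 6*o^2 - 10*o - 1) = -4*o^3 + 13*o^2 + 15*o - 5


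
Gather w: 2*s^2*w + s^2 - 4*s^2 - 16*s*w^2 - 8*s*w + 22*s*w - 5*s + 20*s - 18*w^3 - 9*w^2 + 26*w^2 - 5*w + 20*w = -3*s^2 + 15*s - 18*w^3 + w^2*(17 - 16*s) + w*(2*s^2 + 14*s + 15)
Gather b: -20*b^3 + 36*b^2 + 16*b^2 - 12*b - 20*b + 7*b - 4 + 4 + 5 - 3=-20*b^3 + 52*b^2 - 25*b + 2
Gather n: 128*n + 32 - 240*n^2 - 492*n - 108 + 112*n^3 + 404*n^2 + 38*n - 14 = 112*n^3 + 164*n^2 - 326*n - 90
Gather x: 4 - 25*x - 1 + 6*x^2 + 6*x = 6*x^2 - 19*x + 3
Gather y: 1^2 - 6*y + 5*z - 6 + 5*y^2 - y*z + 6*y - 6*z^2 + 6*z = 5*y^2 - y*z - 6*z^2 + 11*z - 5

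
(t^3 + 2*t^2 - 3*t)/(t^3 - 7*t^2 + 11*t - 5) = t*(t + 3)/(t^2 - 6*t + 5)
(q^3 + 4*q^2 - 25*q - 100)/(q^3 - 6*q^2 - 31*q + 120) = (q^2 - q - 20)/(q^2 - 11*q + 24)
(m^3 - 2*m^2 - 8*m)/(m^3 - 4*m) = (m - 4)/(m - 2)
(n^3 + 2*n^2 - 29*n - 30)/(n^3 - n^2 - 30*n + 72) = (n^2 - 4*n - 5)/(n^2 - 7*n + 12)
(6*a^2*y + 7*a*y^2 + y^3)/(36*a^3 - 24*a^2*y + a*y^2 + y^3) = y*(a + y)/(6*a^2 - 5*a*y + y^2)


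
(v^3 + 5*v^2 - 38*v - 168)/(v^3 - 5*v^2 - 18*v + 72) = (v + 7)/(v - 3)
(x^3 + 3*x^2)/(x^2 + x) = x*(x + 3)/(x + 1)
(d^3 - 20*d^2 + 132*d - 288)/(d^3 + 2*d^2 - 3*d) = (d^3 - 20*d^2 + 132*d - 288)/(d*(d^2 + 2*d - 3))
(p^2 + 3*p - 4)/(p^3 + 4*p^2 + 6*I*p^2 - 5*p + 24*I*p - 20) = (p - 1)/(p^2 + 6*I*p - 5)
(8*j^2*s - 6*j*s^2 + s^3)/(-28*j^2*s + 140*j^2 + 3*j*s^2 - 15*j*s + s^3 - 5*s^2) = s*(-2*j + s)/(7*j*s - 35*j + s^2 - 5*s)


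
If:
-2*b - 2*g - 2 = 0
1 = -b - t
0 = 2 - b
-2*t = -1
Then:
No Solution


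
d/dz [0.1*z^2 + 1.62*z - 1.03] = 0.2*z + 1.62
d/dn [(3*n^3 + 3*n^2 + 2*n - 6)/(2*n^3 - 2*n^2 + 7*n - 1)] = 2*(-6*n^4 + 17*n^3 + 26*n^2 - 15*n + 20)/(4*n^6 - 8*n^5 + 32*n^4 - 32*n^3 + 53*n^2 - 14*n + 1)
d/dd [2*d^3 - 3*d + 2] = 6*d^2 - 3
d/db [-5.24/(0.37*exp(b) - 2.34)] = 1.9388*exp(b)/(0.37*exp(b) - 2.34)^2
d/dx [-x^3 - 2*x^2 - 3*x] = -3*x^2 - 4*x - 3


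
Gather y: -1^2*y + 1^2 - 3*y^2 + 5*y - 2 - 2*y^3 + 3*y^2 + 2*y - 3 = -2*y^3 + 6*y - 4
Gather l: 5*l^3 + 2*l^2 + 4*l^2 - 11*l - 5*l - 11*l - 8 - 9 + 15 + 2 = 5*l^3 + 6*l^2 - 27*l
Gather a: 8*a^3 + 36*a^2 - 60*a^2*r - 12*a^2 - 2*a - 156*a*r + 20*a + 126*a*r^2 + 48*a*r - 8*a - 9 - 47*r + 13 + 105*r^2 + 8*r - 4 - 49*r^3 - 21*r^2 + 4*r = 8*a^3 + a^2*(24 - 60*r) + a*(126*r^2 - 108*r + 10) - 49*r^3 + 84*r^2 - 35*r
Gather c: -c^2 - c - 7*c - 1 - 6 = -c^2 - 8*c - 7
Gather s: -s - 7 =-s - 7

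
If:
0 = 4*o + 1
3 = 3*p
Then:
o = -1/4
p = 1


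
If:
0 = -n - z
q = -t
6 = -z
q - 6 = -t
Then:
No Solution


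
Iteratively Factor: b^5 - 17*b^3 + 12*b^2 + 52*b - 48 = (b - 1)*(b^4 + b^3 - 16*b^2 - 4*b + 48) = (b - 3)*(b - 1)*(b^3 + 4*b^2 - 4*b - 16) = (b - 3)*(b - 1)*(b + 4)*(b^2 - 4) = (b - 3)*(b - 1)*(b + 2)*(b + 4)*(b - 2)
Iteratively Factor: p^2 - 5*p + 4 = (p - 1)*(p - 4)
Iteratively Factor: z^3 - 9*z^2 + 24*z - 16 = (z - 4)*(z^2 - 5*z + 4) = (z - 4)*(z - 1)*(z - 4)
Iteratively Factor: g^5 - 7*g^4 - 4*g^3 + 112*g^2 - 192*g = (g - 3)*(g^4 - 4*g^3 - 16*g^2 + 64*g) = (g - 4)*(g - 3)*(g^3 - 16*g) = (g - 4)^2*(g - 3)*(g^2 + 4*g) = (g - 4)^2*(g - 3)*(g + 4)*(g)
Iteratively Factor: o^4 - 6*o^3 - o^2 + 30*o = (o - 3)*(o^3 - 3*o^2 - 10*o) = o*(o - 3)*(o^2 - 3*o - 10) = o*(o - 5)*(o - 3)*(o + 2)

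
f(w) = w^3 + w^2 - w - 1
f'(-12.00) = 407.00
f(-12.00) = -1573.00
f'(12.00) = 455.00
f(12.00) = 1859.00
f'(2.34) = 20.11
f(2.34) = 14.95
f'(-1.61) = 3.56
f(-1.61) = -0.97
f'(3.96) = 53.96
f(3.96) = 72.82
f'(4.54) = 69.91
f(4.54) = 108.65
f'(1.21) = 5.81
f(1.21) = 1.03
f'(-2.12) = 8.24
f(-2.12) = -3.91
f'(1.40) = 7.68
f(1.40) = 2.30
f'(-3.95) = 37.91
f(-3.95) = -43.08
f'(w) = 3*w^2 + 2*w - 1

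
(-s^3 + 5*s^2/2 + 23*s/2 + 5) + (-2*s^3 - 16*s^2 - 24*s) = -3*s^3 - 27*s^2/2 - 25*s/2 + 5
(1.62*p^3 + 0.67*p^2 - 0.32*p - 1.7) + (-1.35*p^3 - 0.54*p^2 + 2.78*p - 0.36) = 0.27*p^3 + 0.13*p^2 + 2.46*p - 2.06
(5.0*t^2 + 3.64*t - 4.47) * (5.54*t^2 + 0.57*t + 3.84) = 27.7*t^4 + 23.0156*t^3 - 3.489*t^2 + 11.4297*t - 17.1648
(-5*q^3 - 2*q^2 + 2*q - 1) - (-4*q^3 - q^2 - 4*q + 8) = -q^3 - q^2 + 6*q - 9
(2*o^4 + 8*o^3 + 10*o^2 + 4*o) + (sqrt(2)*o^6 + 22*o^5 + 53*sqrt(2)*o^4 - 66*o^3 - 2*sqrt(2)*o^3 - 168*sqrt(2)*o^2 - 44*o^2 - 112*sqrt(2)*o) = sqrt(2)*o^6 + 22*o^5 + 2*o^4 + 53*sqrt(2)*o^4 - 58*o^3 - 2*sqrt(2)*o^3 - 168*sqrt(2)*o^2 - 34*o^2 - 112*sqrt(2)*o + 4*o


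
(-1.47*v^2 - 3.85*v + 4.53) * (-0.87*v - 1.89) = 1.2789*v^3 + 6.1278*v^2 + 3.3354*v - 8.5617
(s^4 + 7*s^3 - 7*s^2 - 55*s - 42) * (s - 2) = s^5 + 5*s^4 - 21*s^3 - 41*s^2 + 68*s + 84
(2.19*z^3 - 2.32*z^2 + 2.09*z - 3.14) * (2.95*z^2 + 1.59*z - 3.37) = 6.4605*z^5 - 3.3619*z^4 - 4.9036*z^3 + 1.8785*z^2 - 12.0359*z + 10.5818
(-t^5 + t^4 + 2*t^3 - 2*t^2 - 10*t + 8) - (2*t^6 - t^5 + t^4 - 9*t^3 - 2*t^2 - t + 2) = -2*t^6 + 11*t^3 - 9*t + 6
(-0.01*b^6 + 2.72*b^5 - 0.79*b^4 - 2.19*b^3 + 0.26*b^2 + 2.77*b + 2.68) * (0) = 0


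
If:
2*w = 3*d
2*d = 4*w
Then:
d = 0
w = 0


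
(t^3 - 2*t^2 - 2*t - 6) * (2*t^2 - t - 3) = 2*t^5 - 5*t^4 - 5*t^3 - 4*t^2 + 12*t + 18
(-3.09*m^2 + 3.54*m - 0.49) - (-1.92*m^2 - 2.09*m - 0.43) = -1.17*m^2 + 5.63*m - 0.06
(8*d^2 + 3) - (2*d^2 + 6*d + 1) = 6*d^2 - 6*d + 2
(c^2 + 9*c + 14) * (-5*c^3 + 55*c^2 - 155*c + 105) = -5*c^5 + 10*c^4 + 270*c^3 - 520*c^2 - 1225*c + 1470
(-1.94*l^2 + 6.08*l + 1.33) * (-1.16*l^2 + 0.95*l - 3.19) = 2.2504*l^4 - 8.8958*l^3 + 10.4218*l^2 - 18.1317*l - 4.2427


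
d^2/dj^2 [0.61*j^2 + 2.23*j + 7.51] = 1.22000000000000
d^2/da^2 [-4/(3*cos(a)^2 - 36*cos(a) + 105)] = 4*(4*sin(a)^4 - 6*sin(a)^2 + 465*cos(a) - 9*cos(3*a) - 216)/(3*(cos(a) - 7)^3*(cos(a) - 5)^3)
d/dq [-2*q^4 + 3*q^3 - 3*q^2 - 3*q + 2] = -8*q^3 + 9*q^2 - 6*q - 3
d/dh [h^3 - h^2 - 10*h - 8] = 3*h^2 - 2*h - 10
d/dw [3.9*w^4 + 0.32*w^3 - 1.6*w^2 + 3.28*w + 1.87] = 15.6*w^3 + 0.96*w^2 - 3.2*w + 3.28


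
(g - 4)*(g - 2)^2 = g^3 - 8*g^2 + 20*g - 16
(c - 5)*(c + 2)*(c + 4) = c^3 + c^2 - 22*c - 40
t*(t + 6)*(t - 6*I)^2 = t^4 + 6*t^3 - 12*I*t^3 - 36*t^2 - 72*I*t^2 - 216*t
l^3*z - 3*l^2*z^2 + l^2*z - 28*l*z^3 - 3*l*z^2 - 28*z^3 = (l - 7*z)*(l + 4*z)*(l*z + z)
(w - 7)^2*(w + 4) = w^3 - 10*w^2 - 7*w + 196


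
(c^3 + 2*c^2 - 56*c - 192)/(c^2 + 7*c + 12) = (c^2 - 2*c - 48)/(c + 3)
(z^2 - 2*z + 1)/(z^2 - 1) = (z - 1)/(z + 1)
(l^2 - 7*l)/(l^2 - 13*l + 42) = l/(l - 6)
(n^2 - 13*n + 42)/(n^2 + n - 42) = (n - 7)/(n + 7)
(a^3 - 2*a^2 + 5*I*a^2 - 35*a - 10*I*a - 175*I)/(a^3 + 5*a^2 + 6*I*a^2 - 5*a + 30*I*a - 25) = (a - 7)/(a + I)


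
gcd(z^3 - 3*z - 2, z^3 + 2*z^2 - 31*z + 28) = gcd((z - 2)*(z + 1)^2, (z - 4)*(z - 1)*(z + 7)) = 1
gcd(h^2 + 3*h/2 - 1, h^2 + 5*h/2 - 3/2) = h - 1/2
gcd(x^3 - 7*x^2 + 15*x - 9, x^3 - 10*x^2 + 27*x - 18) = x^2 - 4*x + 3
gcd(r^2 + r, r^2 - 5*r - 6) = r + 1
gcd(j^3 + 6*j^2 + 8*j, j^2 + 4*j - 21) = 1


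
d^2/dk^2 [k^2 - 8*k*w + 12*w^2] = 2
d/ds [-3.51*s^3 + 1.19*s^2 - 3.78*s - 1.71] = -10.53*s^2 + 2.38*s - 3.78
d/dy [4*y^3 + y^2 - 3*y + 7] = 12*y^2 + 2*y - 3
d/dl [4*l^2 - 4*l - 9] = 8*l - 4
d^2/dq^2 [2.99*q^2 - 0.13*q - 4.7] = 5.98000000000000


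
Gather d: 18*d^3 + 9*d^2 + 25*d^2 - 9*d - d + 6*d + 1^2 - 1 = 18*d^3 + 34*d^2 - 4*d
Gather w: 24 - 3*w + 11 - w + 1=36 - 4*w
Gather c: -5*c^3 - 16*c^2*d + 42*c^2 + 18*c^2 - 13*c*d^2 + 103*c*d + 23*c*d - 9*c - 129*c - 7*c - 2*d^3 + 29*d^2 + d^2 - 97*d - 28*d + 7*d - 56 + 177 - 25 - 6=-5*c^3 + c^2*(60 - 16*d) + c*(-13*d^2 + 126*d - 145) - 2*d^3 + 30*d^2 - 118*d + 90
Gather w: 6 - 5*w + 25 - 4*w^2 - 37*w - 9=-4*w^2 - 42*w + 22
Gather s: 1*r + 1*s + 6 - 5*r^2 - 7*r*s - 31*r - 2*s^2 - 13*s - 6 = -5*r^2 - 30*r - 2*s^2 + s*(-7*r - 12)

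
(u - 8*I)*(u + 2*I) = u^2 - 6*I*u + 16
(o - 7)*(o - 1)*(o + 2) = o^3 - 6*o^2 - 9*o + 14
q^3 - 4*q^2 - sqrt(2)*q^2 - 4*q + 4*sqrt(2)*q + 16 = (q - 4)*(q - 2*sqrt(2))*(q + sqrt(2))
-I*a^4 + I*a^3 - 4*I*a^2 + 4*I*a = a*(a - 2*I)*(a + 2*I)*(-I*a + I)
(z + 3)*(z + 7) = z^2 + 10*z + 21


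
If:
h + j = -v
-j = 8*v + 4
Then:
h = 7*v + 4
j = -8*v - 4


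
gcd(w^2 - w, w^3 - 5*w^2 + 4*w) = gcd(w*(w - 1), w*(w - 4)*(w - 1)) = w^2 - w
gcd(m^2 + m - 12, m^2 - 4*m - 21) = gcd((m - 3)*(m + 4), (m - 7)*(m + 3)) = 1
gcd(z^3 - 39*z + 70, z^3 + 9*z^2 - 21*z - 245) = z^2 + 2*z - 35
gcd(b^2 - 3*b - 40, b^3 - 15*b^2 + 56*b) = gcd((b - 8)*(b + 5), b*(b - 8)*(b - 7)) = b - 8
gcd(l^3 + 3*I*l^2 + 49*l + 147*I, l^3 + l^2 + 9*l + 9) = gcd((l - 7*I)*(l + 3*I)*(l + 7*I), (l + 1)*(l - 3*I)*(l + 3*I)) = l + 3*I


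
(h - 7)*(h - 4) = h^2 - 11*h + 28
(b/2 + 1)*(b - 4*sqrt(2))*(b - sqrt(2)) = b^3/2 - 5*sqrt(2)*b^2/2 + b^2 - 5*sqrt(2)*b + 4*b + 8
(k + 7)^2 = k^2 + 14*k + 49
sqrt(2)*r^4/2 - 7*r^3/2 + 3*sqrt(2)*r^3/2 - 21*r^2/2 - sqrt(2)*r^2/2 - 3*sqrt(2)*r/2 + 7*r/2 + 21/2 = (r - 1)*(r + 3)*(r - 7*sqrt(2)/2)*(sqrt(2)*r/2 + sqrt(2)/2)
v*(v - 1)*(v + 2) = v^3 + v^2 - 2*v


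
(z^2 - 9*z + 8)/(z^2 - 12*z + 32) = (z - 1)/(z - 4)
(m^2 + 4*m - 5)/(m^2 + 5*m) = (m - 1)/m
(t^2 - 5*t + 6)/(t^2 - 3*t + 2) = (t - 3)/(t - 1)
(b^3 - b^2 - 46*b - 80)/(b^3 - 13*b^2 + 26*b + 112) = (b + 5)/(b - 7)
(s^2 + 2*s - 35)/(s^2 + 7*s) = (s - 5)/s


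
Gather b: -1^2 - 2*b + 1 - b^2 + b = -b^2 - b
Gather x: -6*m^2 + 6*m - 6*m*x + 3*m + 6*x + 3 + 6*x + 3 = -6*m^2 + 9*m + x*(12 - 6*m) + 6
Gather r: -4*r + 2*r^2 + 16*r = 2*r^2 + 12*r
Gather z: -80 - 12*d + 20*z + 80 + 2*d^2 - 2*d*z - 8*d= 2*d^2 - 20*d + z*(20 - 2*d)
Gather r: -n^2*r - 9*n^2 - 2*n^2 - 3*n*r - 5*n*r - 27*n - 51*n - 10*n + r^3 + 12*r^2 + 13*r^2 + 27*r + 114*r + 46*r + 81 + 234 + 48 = -11*n^2 - 88*n + r^3 + 25*r^2 + r*(-n^2 - 8*n + 187) + 363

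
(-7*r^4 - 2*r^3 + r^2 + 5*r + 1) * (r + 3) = -7*r^5 - 23*r^4 - 5*r^3 + 8*r^2 + 16*r + 3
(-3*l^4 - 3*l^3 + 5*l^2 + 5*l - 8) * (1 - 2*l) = 6*l^5 + 3*l^4 - 13*l^3 - 5*l^2 + 21*l - 8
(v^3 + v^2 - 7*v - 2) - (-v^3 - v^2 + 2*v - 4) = 2*v^3 + 2*v^2 - 9*v + 2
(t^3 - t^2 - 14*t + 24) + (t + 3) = t^3 - t^2 - 13*t + 27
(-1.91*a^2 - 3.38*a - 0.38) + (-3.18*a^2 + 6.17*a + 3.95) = -5.09*a^2 + 2.79*a + 3.57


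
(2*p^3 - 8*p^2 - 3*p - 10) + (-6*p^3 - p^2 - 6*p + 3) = -4*p^3 - 9*p^2 - 9*p - 7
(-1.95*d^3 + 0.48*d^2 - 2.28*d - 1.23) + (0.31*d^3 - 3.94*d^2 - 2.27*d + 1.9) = -1.64*d^3 - 3.46*d^2 - 4.55*d + 0.67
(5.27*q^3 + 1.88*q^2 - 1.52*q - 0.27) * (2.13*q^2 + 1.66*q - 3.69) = 11.2251*q^5 + 12.7526*q^4 - 19.5631*q^3 - 10.0355*q^2 + 5.1606*q + 0.9963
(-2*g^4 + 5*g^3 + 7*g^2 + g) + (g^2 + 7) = -2*g^4 + 5*g^3 + 8*g^2 + g + 7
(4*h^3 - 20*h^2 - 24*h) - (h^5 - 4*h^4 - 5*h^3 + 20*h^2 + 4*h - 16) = -h^5 + 4*h^4 + 9*h^3 - 40*h^2 - 28*h + 16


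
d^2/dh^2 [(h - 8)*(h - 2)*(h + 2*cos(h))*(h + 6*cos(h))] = -8*h^3*cos(h) - 48*h^2*sin(h) + 80*h^2*cos(h) - 24*h^2*cos(2*h) + 12*h^2 + 320*h*sin(h) - 48*h*sin(2*h) - 80*h*cos(h) + 240*h*cos(2*h) - 60*h - 256*sin(h) + 240*sin(2*h) - 160*cos(h) - 372*cos(2*h) + 44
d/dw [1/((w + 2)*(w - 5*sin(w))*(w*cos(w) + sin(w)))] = ((w + 2)*(w - 5*sin(w))*(w*sin(w) - 2*cos(w)) + (w + 2)*(w*cos(w) + sin(w))*(5*cos(w) - 1) - (w - 5*sin(w))*(w*cos(w) + sin(w)))/((w + 2)^2*(w - 5*sin(w))^2*(w*cos(w) + sin(w))^2)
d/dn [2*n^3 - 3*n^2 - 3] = 6*n*(n - 1)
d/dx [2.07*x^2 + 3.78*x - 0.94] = 4.14*x + 3.78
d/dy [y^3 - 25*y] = 3*y^2 - 25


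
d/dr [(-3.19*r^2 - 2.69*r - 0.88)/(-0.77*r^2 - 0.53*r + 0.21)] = (-0.380599999999999*r^2 - 2.695*r - 1.0313)/(0.5929*r^4 + 0.8162*r^3 - 0.0425*r^2 - 0.2226*r + 0.0441)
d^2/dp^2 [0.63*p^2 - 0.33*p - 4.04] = 1.26000000000000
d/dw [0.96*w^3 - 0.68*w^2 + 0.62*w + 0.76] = 2.88*w^2 - 1.36*w + 0.62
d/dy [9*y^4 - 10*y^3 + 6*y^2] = 6*y*(6*y^2 - 5*y + 2)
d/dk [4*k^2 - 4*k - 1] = 8*k - 4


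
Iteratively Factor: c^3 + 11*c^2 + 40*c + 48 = (c + 3)*(c^2 + 8*c + 16) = (c + 3)*(c + 4)*(c + 4)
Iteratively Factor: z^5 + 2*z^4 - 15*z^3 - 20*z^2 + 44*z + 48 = (z + 2)*(z^4 - 15*z^2 + 10*z + 24) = (z - 3)*(z + 2)*(z^3 + 3*z^2 - 6*z - 8) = (z - 3)*(z + 2)*(z + 4)*(z^2 - z - 2) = (z - 3)*(z + 1)*(z + 2)*(z + 4)*(z - 2)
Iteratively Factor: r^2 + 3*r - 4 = (r + 4)*(r - 1)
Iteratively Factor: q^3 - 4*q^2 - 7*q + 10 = (q + 2)*(q^2 - 6*q + 5) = (q - 5)*(q + 2)*(q - 1)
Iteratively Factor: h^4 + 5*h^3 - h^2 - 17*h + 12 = (h + 3)*(h^3 + 2*h^2 - 7*h + 4) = (h - 1)*(h + 3)*(h^2 + 3*h - 4) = (h - 1)*(h + 3)*(h + 4)*(h - 1)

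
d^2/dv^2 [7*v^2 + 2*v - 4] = 14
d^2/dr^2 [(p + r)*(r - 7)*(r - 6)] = 2*p + 6*r - 26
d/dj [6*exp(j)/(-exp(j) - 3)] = -18*exp(j)/(exp(j) + 3)^2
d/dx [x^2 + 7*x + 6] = 2*x + 7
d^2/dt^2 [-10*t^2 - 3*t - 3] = -20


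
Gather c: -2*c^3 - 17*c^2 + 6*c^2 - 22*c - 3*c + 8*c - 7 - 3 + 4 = -2*c^3 - 11*c^2 - 17*c - 6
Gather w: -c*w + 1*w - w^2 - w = -c*w - w^2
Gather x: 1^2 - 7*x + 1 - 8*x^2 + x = -8*x^2 - 6*x + 2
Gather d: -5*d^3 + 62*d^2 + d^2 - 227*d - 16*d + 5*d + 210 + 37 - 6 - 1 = -5*d^3 + 63*d^2 - 238*d + 240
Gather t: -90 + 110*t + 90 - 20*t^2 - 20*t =-20*t^2 + 90*t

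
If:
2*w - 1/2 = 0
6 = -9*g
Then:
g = -2/3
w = 1/4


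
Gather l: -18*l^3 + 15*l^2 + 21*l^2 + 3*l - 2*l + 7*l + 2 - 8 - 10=-18*l^3 + 36*l^2 + 8*l - 16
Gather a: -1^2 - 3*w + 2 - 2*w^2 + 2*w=-2*w^2 - w + 1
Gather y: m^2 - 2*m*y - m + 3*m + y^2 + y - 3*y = m^2 + 2*m + y^2 + y*(-2*m - 2)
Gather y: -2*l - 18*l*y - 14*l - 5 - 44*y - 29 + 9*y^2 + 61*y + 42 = -16*l + 9*y^2 + y*(17 - 18*l) + 8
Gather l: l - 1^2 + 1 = l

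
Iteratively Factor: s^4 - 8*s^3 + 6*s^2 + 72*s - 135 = (s + 3)*(s^3 - 11*s^2 + 39*s - 45) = (s - 5)*(s + 3)*(s^2 - 6*s + 9) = (s - 5)*(s - 3)*(s + 3)*(s - 3)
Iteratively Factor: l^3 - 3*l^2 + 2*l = (l)*(l^2 - 3*l + 2) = l*(l - 2)*(l - 1)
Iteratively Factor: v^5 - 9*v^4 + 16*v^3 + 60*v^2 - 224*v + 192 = (v - 4)*(v^4 - 5*v^3 - 4*v^2 + 44*v - 48) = (v - 4)*(v - 2)*(v^3 - 3*v^2 - 10*v + 24) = (v - 4)*(v - 2)^2*(v^2 - v - 12) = (v - 4)^2*(v - 2)^2*(v + 3)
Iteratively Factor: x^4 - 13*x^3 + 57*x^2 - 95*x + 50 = (x - 2)*(x^3 - 11*x^2 + 35*x - 25) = (x - 5)*(x - 2)*(x^2 - 6*x + 5) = (x - 5)*(x - 2)*(x - 1)*(x - 5)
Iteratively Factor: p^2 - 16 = (p + 4)*(p - 4)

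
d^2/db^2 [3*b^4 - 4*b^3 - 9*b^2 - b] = 36*b^2 - 24*b - 18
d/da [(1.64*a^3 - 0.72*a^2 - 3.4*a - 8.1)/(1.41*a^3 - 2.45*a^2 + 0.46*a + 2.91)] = (8.88178419700125e-16*a^5 - 3.0028*a^4 + 11.0968*a^3 + 39.919*a^2 - 43.8804*a - 6.168)/(1.9881*a^6 - 6.909*a^5 + 7.2997*a^4 + 5.9522*a^3 - 14.0474*a^2 + 2.6772*a + 8.4681)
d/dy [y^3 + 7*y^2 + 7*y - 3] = 3*y^2 + 14*y + 7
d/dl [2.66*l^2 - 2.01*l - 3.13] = 5.32*l - 2.01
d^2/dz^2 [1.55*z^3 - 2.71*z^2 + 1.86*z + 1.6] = 9.3*z - 5.42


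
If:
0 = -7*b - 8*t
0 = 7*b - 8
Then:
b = 8/7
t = -1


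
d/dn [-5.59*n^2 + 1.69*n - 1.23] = 1.69 - 11.18*n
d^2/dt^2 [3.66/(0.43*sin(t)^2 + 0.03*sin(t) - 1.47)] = (-2.706936*sin(t)^4 - 0.141642*sin(t)^3 - 5.196834*sin(t)^2 + 0.121878*sin(t) + 4.63356)/(0.43*sin(t)^2 + 0.03*sin(t) - 1.47)^3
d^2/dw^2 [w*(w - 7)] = 2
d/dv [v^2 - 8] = 2*v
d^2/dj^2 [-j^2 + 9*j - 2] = -2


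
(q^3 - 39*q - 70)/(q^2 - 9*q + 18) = (q^3 - 39*q - 70)/(q^2 - 9*q + 18)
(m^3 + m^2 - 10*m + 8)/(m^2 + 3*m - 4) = m - 2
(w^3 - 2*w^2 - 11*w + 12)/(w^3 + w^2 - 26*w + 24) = (w + 3)/(w + 6)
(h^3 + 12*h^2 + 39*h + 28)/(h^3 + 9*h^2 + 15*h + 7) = (h + 4)/(h + 1)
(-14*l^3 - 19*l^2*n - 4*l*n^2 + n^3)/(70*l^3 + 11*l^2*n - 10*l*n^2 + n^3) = (-l - n)/(5*l - n)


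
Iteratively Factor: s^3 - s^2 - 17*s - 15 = (s + 1)*(s^2 - 2*s - 15) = (s + 1)*(s + 3)*(s - 5)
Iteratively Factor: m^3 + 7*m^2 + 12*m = (m)*(m^2 + 7*m + 12) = m*(m + 3)*(m + 4)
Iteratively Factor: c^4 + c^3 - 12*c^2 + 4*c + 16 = (c + 4)*(c^3 - 3*c^2 + 4) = (c + 1)*(c + 4)*(c^2 - 4*c + 4) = (c - 2)*(c + 1)*(c + 4)*(c - 2)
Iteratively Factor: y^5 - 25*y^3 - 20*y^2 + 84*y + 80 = (y + 1)*(y^4 - y^3 - 24*y^2 + 4*y + 80) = (y - 2)*(y + 1)*(y^3 + y^2 - 22*y - 40) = (y - 2)*(y + 1)*(y + 2)*(y^2 - y - 20) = (y - 5)*(y - 2)*(y + 1)*(y + 2)*(y + 4)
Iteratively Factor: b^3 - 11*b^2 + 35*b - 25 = (b - 1)*(b^2 - 10*b + 25) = (b - 5)*(b - 1)*(b - 5)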